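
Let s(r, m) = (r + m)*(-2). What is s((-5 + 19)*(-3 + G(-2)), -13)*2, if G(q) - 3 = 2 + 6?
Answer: -396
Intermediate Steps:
G(q) = 11 (G(q) = 3 + (2 + 6) = 3 + 8 = 11)
s(r, m) = -2*m - 2*r (s(r, m) = (m + r)*(-2) = -2*m - 2*r)
s((-5 + 19)*(-3 + G(-2)), -13)*2 = (-2*(-13) - 2*(-5 + 19)*(-3 + 11))*2 = (26 - 28*8)*2 = (26 - 2*112)*2 = (26 - 224)*2 = -198*2 = -396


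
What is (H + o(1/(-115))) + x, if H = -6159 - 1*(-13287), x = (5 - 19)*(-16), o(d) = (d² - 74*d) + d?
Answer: 97238596/13225 ≈ 7352.6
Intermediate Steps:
o(d) = d² - 73*d
x = 224 (x = -14*(-16) = 224)
H = 7128 (H = -6159 + 13287 = 7128)
(H + o(1/(-115))) + x = (7128 + (-73 + 1/(-115))/(-115)) + 224 = (7128 - (-73 - 1/115)/115) + 224 = (7128 - 1/115*(-8396/115)) + 224 = (7128 + 8396/13225) + 224 = 94276196/13225 + 224 = 97238596/13225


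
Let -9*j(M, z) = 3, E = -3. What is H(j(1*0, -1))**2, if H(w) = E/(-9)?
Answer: 1/9 ≈ 0.11111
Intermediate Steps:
j(M, z) = -1/3 (j(M, z) = -1/9*3 = -1/3)
H(w) = 1/3 (H(w) = -3/(-9) = -3*(-1/9) = 1/3)
H(j(1*0, -1))**2 = (1/3)**2 = 1/9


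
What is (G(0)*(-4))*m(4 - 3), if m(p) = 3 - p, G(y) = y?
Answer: 0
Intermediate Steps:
(G(0)*(-4))*m(4 - 3) = (0*(-4))*(3 - (4 - 3)) = 0*(3 - 1*1) = 0*(3 - 1) = 0*2 = 0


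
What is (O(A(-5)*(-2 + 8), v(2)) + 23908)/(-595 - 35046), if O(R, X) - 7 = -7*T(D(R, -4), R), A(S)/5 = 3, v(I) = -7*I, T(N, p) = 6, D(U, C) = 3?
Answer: -23873/35641 ≈ -0.66982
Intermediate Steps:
A(S) = 15 (A(S) = 5*3 = 15)
O(R, X) = -35 (O(R, X) = 7 - 7*6 = 7 - 42 = -35)
(O(A(-5)*(-2 + 8), v(2)) + 23908)/(-595 - 35046) = (-35 + 23908)/(-595 - 35046) = 23873/(-35641) = 23873*(-1/35641) = -23873/35641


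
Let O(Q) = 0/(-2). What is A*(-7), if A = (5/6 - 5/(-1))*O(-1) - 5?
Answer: 35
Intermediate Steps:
O(Q) = 0 (O(Q) = 0*(-½) = 0)
A = -5 (A = (5/6 - 5/(-1))*0 - 5 = (5*(⅙) - 5*(-1))*0 - 5 = (⅚ + 5)*0 - 5 = (35/6)*0 - 5 = 0 - 5 = -5)
A*(-7) = -5*(-7) = 35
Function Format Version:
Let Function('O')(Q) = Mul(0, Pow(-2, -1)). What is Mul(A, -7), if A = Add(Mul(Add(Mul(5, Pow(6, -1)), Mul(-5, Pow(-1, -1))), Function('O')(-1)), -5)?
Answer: 35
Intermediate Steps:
Function('O')(Q) = 0 (Function('O')(Q) = Mul(0, Rational(-1, 2)) = 0)
A = -5 (A = Add(Mul(Add(Mul(5, Pow(6, -1)), Mul(-5, Pow(-1, -1))), 0), -5) = Add(Mul(Add(Mul(5, Rational(1, 6)), Mul(-5, -1)), 0), -5) = Add(Mul(Add(Rational(5, 6), 5), 0), -5) = Add(Mul(Rational(35, 6), 0), -5) = Add(0, -5) = -5)
Mul(A, -7) = Mul(-5, -7) = 35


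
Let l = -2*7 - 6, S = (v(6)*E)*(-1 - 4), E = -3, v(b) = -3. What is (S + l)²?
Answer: 4225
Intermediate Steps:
S = -45 (S = (-3*(-3))*(-1 - 4) = 9*(-5) = -45)
l = -20 (l = -14 - 6 = -20)
(S + l)² = (-45 - 20)² = (-65)² = 4225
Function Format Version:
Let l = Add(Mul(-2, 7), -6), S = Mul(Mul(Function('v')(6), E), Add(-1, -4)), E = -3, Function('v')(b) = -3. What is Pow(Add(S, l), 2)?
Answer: 4225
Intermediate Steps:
S = -45 (S = Mul(Mul(-3, -3), Add(-1, -4)) = Mul(9, -5) = -45)
l = -20 (l = Add(-14, -6) = -20)
Pow(Add(S, l), 2) = Pow(Add(-45, -20), 2) = Pow(-65, 2) = 4225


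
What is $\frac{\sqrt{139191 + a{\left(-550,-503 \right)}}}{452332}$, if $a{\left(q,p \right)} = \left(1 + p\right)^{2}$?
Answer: $\frac{\sqrt{391195}}{452332} \approx 0.0013827$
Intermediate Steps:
$\frac{\sqrt{139191 + a{\left(-550,-503 \right)}}}{452332} = \frac{\sqrt{139191 + \left(1 - 503\right)^{2}}}{452332} = \sqrt{139191 + \left(-502\right)^{2}} \cdot \frac{1}{452332} = \sqrt{139191 + 252004} \cdot \frac{1}{452332} = \sqrt{391195} \cdot \frac{1}{452332} = \frac{\sqrt{391195}}{452332}$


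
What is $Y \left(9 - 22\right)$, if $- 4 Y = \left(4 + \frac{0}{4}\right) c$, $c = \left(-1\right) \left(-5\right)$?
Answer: $65$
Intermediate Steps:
$c = 5$
$Y = -5$ ($Y = - \frac{\left(4 + \frac{0}{4}\right) 5}{4} = - \frac{\left(4 + 0 \cdot \frac{1}{4}\right) 5}{4} = - \frac{\left(4 + 0\right) 5}{4} = - \frac{4 \cdot 5}{4} = \left(- \frac{1}{4}\right) 20 = -5$)
$Y \left(9 - 22\right) = - 5 \left(9 - 22\right) = \left(-5\right) \left(-13\right) = 65$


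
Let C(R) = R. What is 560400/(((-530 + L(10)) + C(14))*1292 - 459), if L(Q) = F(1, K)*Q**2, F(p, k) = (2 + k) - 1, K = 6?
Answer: 560400/237269 ≈ 2.3619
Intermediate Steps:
F(p, k) = 1 + k
L(Q) = 7*Q**2 (L(Q) = (1 + 6)*Q**2 = 7*Q**2)
560400/(((-530 + L(10)) + C(14))*1292 - 459) = 560400/(((-530 + 7*10**2) + 14)*1292 - 459) = 560400/(((-530 + 7*100) + 14)*1292 - 459) = 560400/(((-530 + 700) + 14)*1292 - 459) = 560400/((170 + 14)*1292 - 459) = 560400/(184*1292 - 459) = 560400/(237728 - 459) = 560400/237269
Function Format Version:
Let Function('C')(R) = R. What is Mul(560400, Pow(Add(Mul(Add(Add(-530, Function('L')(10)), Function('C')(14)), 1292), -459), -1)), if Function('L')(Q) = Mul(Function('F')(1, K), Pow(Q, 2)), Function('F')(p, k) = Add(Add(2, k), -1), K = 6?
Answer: Rational(560400, 237269) ≈ 2.3619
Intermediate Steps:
Function('F')(p, k) = Add(1, k)
Function('L')(Q) = Mul(7, Pow(Q, 2)) (Function('L')(Q) = Mul(Add(1, 6), Pow(Q, 2)) = Mul(7, Pow(Q, 2)))
Mul(560400, Pow(Add(Mul(Add(Add(-530, Function('L')(10)), Function('C')(14)), 1292), -459), -1)) = Mul(560400, Pow(Add(Mul(Add(Add(-530, Mul(7, Pow(10, 2))), 14), 1292), -459), -1)) = Mul(560400, Pow(Add(Mul(Add(Add(-530, Mul(7, 100)), 14), 1292), -459), -1)) = Mul(560400, Pow(Add(Mul(Add(Add(-530, 700), 14), 1292), -459), -1)) = Mul(560400, Pow(Add(Mul(Add(170, 14), 1292), -459), -1)) = Mul(560400, Pow(Add(Mul(184, 1292), -459), -1)) = Mul(560400, Pow(Add(237728, -459), -1)) = Mul(560400, Pow(237269, -1)) = Mul(560400, Rational(1, 237269)) = Rational(560400, 237269)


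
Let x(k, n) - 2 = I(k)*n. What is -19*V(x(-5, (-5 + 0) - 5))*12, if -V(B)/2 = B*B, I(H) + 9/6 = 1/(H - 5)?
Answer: 147744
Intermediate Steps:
I(H) = -3/2 + 1/(-5 + H) (I(H) = -3/2 + 1/(H - 5) = -3/2 + 1/(-5 + H))
x(k, n) = 2 + n*(17 - 3*k)/(2*(-5 + k)) (x(k, n) = 2 + ((17 - 3*k)/(2*(-5 + k)))*n = 2 + n*(17 - 3*k)/(2*(-5 + k)))
V(B) = -2*B² (V(B) = -2*B*B = -2*B²)
-19*V(x(-5, (-5 + 0) - 5))*12 = -(-38)*((-20 + 4*(-5) - ((-5 + 0) - 5)*(-17 + 3*(-5)))/(2*(-5 - 5)))²*12 = -(-38)*((½)*(-20 - 20 - (-5 - 5)*(-17 - 15))/(-10))²*12 = -(-38)*((½)*(-⅒)*(-20 - 20 - 1*(-10)*(-32)))²*12 = -(-38)*((½)*(-⅒)*(-20 - 20 - 320))²*12 = -(-38)*((½)*(-⅒)*(-360))²*12 = -(-38)*18²*12 = -(-38)*324*12 = -19*(-648)*12 = 12312*12 = 147744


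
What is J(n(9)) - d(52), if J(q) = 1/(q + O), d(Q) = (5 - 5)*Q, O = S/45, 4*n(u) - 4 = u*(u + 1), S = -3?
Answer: 30/703 ≈ 0.042674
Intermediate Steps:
n(u) = 1 + u*(1 + u)/4 (n(u) = 1 + (u*(u + 1))/4 = 1 + (u*(1 + u))/4 = 1 + u*(1 + u)/4)
O = -1/15 (O = -3/45 = -3*1/45 = -1/15 ≈ -0.066667)
d(Q) = 0 (d(Q) = 0*Q = 0)
J(q) = 1/(-1/15 + q) (J(q) = 1/(q - 1/15) = 1/(-1/15 + q))
J(n(9)) - d(52) = 15/(-1 + 15*(1 + (1/4)*9 + (1/4)*9**2)) - 1*0 = 15/(-1 + 15*(1 + 9/4 + (1/4)*81)) + 0 = 15/(-1 + 15*(1 + 9/4 + 81/4)) + 0 = 15/(-1 + 15*(47/2)) + 0 = 15/(-1 + 705/2) + 0 = 15/(703/2) + 0 = 15*(2/703) + 0 = 30/703 + 0 = 30/703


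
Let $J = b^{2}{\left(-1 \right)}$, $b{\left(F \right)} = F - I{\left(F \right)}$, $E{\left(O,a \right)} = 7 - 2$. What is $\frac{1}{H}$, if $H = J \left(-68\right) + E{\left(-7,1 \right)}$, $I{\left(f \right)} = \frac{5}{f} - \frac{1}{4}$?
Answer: $- \frac{4}{4893} \approx -0.00081749$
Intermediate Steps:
$I{\left(f \right)} = - \frac{1}{4} + \frac{5}{f}$ ($I{\left(f \right)} = \frac{5}{f} - \frac{1}{4} = - \frac{1}{4} + \frac{5}{f}$)
$E{\left(O,a \right)} = 5$ ($E{\left(O,a \right)} = 7 - 2 = 5$)
$b{\left(F \right)} = F - \frac{20 - F}{4 F}$
$J = \frac{289}{16}$ ($J = \left(\frac{1}{4} - 1 - \frac{5}{-1}\right)^{2} = \left(\frac{1}{4} - 1 - -5\right)^{2} = \left(\frac{1}{4} - 1 + 5\right)^{2} = \left(\frac{17}{4}\right)^{2} = \frac{289}{16} \approx 18.063$)
$H = - \frac{4893}{4}$ ($H = \frac{289}{16} \left(-68\right) + 5 = - \frac{4913}{4} + 5 = - \frac{4893}{4} \approx -1223.3$)
$\frac{1}{H} = \frac{1}{- \frac{4893}{4}} = - \frac{4}{4893}$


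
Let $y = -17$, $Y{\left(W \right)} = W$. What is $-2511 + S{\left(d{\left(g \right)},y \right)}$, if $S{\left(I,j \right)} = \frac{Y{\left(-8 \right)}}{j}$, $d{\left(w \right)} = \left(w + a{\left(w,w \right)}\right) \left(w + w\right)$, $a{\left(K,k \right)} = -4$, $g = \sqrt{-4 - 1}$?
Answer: $- \frac{42679}{17} \approx -2510.5$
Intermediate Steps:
$g = i \sqrt{5}$ ($g = \sqrt{-5} = i \sqrt{5} \approx 2.2361 i$)
$d{\left(w \right)} = 2 w \left(-4 + w\right)$ ($d{\left(w \right)} = \left(w - 4\right) \left(w + w\right) = \left(-4 + w\right) 2 w = 2 w \left(-4 + w\right)$)
$S{\left(I,j \right)} = - \frac{8}{j}$
$-2511 + S{\left(d{\left(g \right)},y \right)} = -2511 - \frac{8}{-17} = -2511 - - \frac{8}{17} = -2511 + \frac{8}{17} = - \frac{42679}{17}$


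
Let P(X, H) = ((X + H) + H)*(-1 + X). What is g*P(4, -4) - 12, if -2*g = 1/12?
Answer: -23/2 ≈ -11.500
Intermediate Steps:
g = -1/24 (g = -½/12 = -½*1/12 = -1/24 ≈ -0.041667)
P(X, H) = (-1 + X)*(X + 2*H) (P(X, H) = ((H + X) + H)*(-1 + X) = (X + 2*H)*(-1 + X) = (-1 + X)*(X + 2*H))
g*P(4, -4) - 12 = -(4² - 1*4 - 2*(-4) + 2*(-4)*4)/24 - 12 = -(16 - 4 + 8 - 32)/24 - 12 = -1/24*(-12) - 12 = ½ - 12 = -23/2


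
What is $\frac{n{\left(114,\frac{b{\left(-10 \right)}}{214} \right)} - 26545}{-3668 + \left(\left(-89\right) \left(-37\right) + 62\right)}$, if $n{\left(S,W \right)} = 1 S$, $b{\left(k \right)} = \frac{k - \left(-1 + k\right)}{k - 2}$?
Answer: $\frac{26431}{313} \approx 84.444$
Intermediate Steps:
$b{\left(k \right)} = \frac{1}{-2 + k}$ ($b{\left(k \right)} = 1 \frac{1}{-2 + k} = \frac{1}{-2 + k}$)
$n{\left(S,W \right)} = S$
$\frac{n{\left(114,\frac{b{\left(-10 \right)}}{214} \right)} - 26545}{-3668 + \left(\left(-89\right) \left(-37\right) + 62\right)} = \frac{114 - 26545}{-3668 + \left(\left(-89\right) \left(-37\right) + 62\right)} = - \frac{26431}{-3668 + \left(3293 + 62\right)} = - \frac{26431}{-3668 + 3355} = - \frac{26431}{-313} = \left(-26431\right) \left(- \frac{1}{313}\right) = \frac{26431}{313}$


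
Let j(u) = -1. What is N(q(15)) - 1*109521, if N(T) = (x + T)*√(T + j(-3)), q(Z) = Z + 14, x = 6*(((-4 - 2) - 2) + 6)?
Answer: -109521 + 34*√7 ≈ -1.0943e+5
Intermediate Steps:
x = -12 (x = 6*((-6 - 2) + 6) = 6*(-8 + 6) = 6*(-2) = -12)
q(Z) = 14 + Z
N(T) = √(-1 + T)*(-12 + T) (N(T) = (-12 + T)*√(T - 1) = (-12 + T)*√(-1 + T) = √(-1 + T)*(-12 + T))
N(q(15)) - 1*109521 = √(-1 + (14 + 15))*(-12 + (14 + 15)) - 1*109521 = √(-1 + 29)*(-12 + 29) - 109521 = √28*17 - 109521 = (2*√7)*17 - 109521 = 34*√7 - 109521 = -109521 + 34*√7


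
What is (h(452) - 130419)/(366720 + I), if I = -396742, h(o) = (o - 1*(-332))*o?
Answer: -223949/30022 ≈ -7.4595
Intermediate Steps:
h(o) = o*(332 + o) (h(o) = (o + 332)*o = (332 + o)*o = o*(332 + o))
(h(452) - 130419)/(366720 + I) = (452*(332 + 452) - 130419)/(366720 - 396742) = (452*784 - 130419)/(-30022) = (354368 - 130419)*(-1/30022) = 223949*(-1/30022) = -223949/30022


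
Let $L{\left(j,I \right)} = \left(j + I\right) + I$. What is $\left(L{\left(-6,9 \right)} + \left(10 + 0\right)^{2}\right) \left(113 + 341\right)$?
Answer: $50848$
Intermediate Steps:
$L{\left(j,I \right)} = j + 2 I$ ($L{\left(j,I \right)} = \left(I + j\right) + I = j + 2 I$)
$\left(L{\left(-6,9 \right)} + \left(10 + 0\right)^{2}\right) \left(113 + 341\right) = \left(\left(-6 + 2 \cdot 9\right) + \left(10 + 0\right)^{2}\right) \left(113 + 341\right) = \left(\left(-6 + 18\right) + 10^{2}\right) 454 = \left(12 + 100\right) 454 = 112 \cdot 454 = 50848$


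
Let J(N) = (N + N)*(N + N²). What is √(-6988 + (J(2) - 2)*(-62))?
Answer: 12*I*√58 ≈ 91.389*I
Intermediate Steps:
J(N) = 2*N*(N + N²) (J(N) = (2*N)*(N + N²) = 2*N*(N + N²))
√(-6988 + (J(2) - 2)*(-62)) = √(-6988 + (2*2²*(1 + 2) - 2)*(-62)) = √(-6988 + (2*4*3 - 2)*(-62)) = √(-6988 + (24 - 2)*(-62)) = √(-6988 + 22*(-62)) = √(-6988 - 1364) = √(-8352) = 12*I*√58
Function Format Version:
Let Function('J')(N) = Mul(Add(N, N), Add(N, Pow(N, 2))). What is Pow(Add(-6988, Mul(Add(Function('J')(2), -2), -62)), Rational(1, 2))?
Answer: Mul(12, I, Pow(58, Rational(1, 2))) ≈ Mul(91.389, I)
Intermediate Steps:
Function('J')(N) = Mul(2, N, Add(N, Pow(N, 2))) (Function('J')(N) = Mul(Mul(2, N), Add(N, Pow(N, 2))) = Mul(2, N, Add(N, Pow(N, 2))))
Pow(Add(-6988, Mul(Add(Function('J')(2), -2), -62)), Rational(1, 2)) = Pow(Add(-6988, Mul(Add(Mul(2, Pow(2, 2), Add(1, 2)), -2), -62)), Rational(1, 2)) = Pow(Add(-6988, Mul(Add(Mul(2, 4, 3), -2), -62)), Rational(1, 2)) = Pow(Add(-6988, Mul(Add(24, -2), -62)), Rational(1, 2)) = Pow(Add(-6988, Mul(22, -62)), Rational(1, 2)) = Pow(Add(-6988, -1364), Rational(1, 2)) = Pow(-8352, Rational(1, 2)) = Mul(12, I, Pow(58, Rational(1, 2)))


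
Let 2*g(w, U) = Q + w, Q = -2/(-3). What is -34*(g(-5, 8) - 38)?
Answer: 4097/3 ≈ 1365.7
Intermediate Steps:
Q = 2/3 (Q = -2*(-1/3) = 2/3 ≈ 0.66667)
g(w, U) = 1/3 + w/2 (g(w, U) = (2/3 + w)/2 = 1/3 + w/2)
-34*(g(-5, 8) - 38) = -34*((1/3 + (1/2)*(-5)) - 38) = -34*((1/3 - 5/2) - 38) = -34*(-13/6 - 38) = -34*(-241/6) = 4097/3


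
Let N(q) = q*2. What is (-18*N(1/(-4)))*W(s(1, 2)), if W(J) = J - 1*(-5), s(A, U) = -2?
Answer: 27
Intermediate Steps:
N(q) = 2*q
W(J) = 5 + J (W(J) = J + 5 = 5 + J)
(-18*N(1/(-4)))*W(s(1, 2)) = (-36/(-4))*(5 - 2) = -36*(-1)/4*3 = -18*(-½)*3 = 9*3 = 27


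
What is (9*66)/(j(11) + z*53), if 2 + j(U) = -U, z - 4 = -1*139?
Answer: -297/3584 ≈ -0.082868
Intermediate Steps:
z = -135 (z = 4 - 1*139 = 4 - 139 = -135)
j(U) = -2 - U
(9*66)/(j(11) + z*53) = (9*66)/((-2 - 1*11) - 135*53) = 594/((-2 - 11) - 7155) = 594/(-13 - 7155) = 594/(-7168) = 594*(-1/7168) = -297/3584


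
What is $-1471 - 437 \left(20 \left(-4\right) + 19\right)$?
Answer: $25186$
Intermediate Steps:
$-1471 - 437 \left(20 \left(-4\right) + 19\right) = -1471 - 437 \left(-80 + 19\right) = -1471 - -26657 = -1471 + 26657 = 25186$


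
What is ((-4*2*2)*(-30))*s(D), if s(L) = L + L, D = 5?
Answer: 4800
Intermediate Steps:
s(L) = 2*L
((-4*2*2)*(-30))*s(D) = ((-4*2*2)*(-30))*(2*5) = (-8*2*(-30))*10 = -16*(-30)*10 = 480*10 = 4800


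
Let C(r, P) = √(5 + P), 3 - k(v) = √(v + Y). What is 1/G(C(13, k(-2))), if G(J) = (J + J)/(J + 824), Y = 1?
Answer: ½ + 412/√(8 - I) ≈ 145.32 + 9.0162*I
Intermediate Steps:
k(v) = 3 - √(1 + v) (k(v) = 3 - √(v + 1) = 3 - √(1 + v))
G(J) = 2*J/(824 + J) (G(J) = (2*J)/(824 + J) = 2*J/(824 + J))
1/G(C(13, k(-2))) = 1/(2*√(5 + (3 - √(1 - 2)))/(824 + √(5 + (3 - √(1 - 2))))) = 1/(2*√(5 + (3 - √(-1)))/(824 + √(5 + (3 - √(-1))))) = 1/(2*√(5 + (3 - I))/(824 + √(5 + (3 - I)))) = 1/(2*√(8 - I)/(824 + √(8 - I))) = (824 + √(8 - I))/(2*√(8 - I))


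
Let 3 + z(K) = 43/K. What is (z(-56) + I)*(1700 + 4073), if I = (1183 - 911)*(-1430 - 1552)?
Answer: -262221408055/56 ≈ -4.6825e+9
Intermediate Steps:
I = -811104 (I = 272*(-2982) = -811104)
z(K) = -3 + 43/K
(z(-56) + I)*(1700 + 4073) = ((-3 + 43/(-56)) - 811104)*(1700 + 4073) = ((-3 + 43*(-1/56)) - 811104)*5773 = ((-3 - 43/56) - 811104)*5773 = (-211/56 - 811104)*5773 = -45422035/56*5773 = -262221408055/56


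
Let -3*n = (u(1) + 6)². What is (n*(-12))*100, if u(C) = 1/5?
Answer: 15376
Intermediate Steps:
u(C) = ⅕ (u(C) = 1*(⅕) = ⅕)
n = -961/75 (n = -(⅕ + 6)²/3 = -(31/5)²/3 = -⅓*961/25 = -961/75 ≈ -12.813)
(n*(-12))*100 = -961/75*(-12)*100 = (3844/25)*100 = 15376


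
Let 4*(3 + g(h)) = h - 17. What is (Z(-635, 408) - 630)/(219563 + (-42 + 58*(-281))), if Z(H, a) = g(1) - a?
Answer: -1045/203223 ≈ -0.0051421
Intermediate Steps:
g(h) = -29/4 + h/4 (g(h) = -3 + (h - 17)/4 = -3 + (-17 + h)/4 = -3 + (-17/4 + h/4) = -29/4 + h/4)
Z(H, a) = -7 - a (Z(H, a) = (-29/4 + (¼)*1) - a = (-29/4 + ¼) - a = -7 - a)
(Z(-635, 408) - 630)/(219563 + (-42 + 58*(-281))) = ((-7 - 1*408) - 630)/(219563 + (-42 + 58*(-281))) = ((-7 - 408) - 630)/(219563 + (-42 - 16298)) = (-415 - 630)/(219563 - 16340) = -1045/203223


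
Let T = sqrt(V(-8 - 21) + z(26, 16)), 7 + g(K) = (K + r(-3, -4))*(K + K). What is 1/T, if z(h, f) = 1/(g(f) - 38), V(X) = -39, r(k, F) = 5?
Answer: -I*sqrt(3832851)/12226 ≈ -0.16013*I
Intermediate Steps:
g(K) = -7 + 2*K*(5 + K) (g(K) = -7 + (K + 5)*(K + K) = -7 + (5 + K)*(2*K) = -7 + 2*K*(5 + K))
z(h, f) = 1/(-45 + 2*f**2 + 10*f) (z(h, f) = 1/((-7 + 2*f**2 + 10*f) - 38) = 1/(-45 + 2*f**2 + 10*f))
T = 2*I*sqrt(3832851)/627 (T = sqrt(-39 + 1/(-45 + 2*16**2 + 10*16)) = sqrt(-39 + 1/(-45 + 2*256 + 160)) = sqrt(-39 + 1/(-45 + 512 + 160)) = sqrt(-39 + 1/627) = sqrt(-24452/627) = 2*I*sqrt(3832851)/627 ≈ 6.2449*I)
1/T = 1/(2*I*sqrt(3832851)/627) = -I*sqrt(3832851)/12226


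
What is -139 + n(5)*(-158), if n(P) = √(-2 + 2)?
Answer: -139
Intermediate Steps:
n(P) = 0 (n(P) = √0 = 0)
-139 + n(5)*(-158) = -139 + 0*(-158) = -139 + 0 = -139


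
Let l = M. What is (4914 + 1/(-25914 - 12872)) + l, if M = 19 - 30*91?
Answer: 85445557/38786 ≈ 2203.0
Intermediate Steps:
M = -2711 (M = 19 - 2730 = -2711)
l = -2711
(4914 + 1/(-25914 - 12872)) + l = (4914 + 1/(-25914 - 12872)) - 2711 = (4914 + 1/(-38786)) - 2711 = (4914 - 1/38786) - 2711 = 190594403/38786 - 2711 = 85445557/38786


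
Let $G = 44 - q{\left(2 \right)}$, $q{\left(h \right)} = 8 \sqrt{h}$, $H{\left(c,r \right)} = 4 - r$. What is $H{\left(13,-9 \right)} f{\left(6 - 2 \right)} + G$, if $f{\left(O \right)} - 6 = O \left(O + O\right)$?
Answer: $538 - 8 \sqrt{2} \approx 526.69$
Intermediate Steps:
$f{\left(O \right)} = 6 + 2 O^{2}$ ($f{\left(O \right)} = 6 + O \left(O + O\right) = 6 + O 2 O = 6 + 2 O^{2}$)
$G = 44 - 8 \sqrt{2} \approx 32.686$
$H{\left(13,-9 \right)} f{\left(6 - 2 \right)} + G = \left(4 - -9\right) \left(6 + 2 \left(6 - 2\right)^{2}\right) + \left(44 - 8 \sqrt{2}\right) = \left(4 + 9\right) \left(6 + 2 \cdot 4^{2}\right) + \left(44 - 8 \sqrt{2}\right) = 13 \left(6 + 2 \cdot 16\right) + \left(44 - 8 \sqrt{2}\right) = 13 \left(6 + 32\right) + \left(44 - 8 \sqrt{2}\right) = 13 \cdot 38 + \left(44 - 8 \sqrt{2}\right) = 494 + \left(44 - 8 \sqrt{2}\right) = 538 - 8 \sqrt{2}$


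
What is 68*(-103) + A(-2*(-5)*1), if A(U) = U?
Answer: -6994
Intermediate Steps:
68*(-103) + A(-2*(-5)*1) = 68*(-103) - 2*(-5)*1 = -7004 + 10*1 = -7004 + 10 = -6994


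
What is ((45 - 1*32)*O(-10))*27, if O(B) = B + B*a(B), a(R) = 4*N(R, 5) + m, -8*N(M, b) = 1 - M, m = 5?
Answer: -1755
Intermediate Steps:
N(M, b) = -⅛ + M/8 (N(M, b) = -(1 - M)/8 = -⅛ + M/8)
a(R) = 9/2 + R/2 (a(R) = 4*(-⅛ + R/8) + 5 = (-½ + R/2) + 5 = 9/2 + R/2)
O(B) = B + B*(9/2 + B/2)
((45 - 1*32)*O(-10))*27 = ((45 - 1*32)*((½)*(-10)*(11 - 10)))*27 = ((45 - 32)*((½)*(-10)*1))*27 = (13*(-5))*27 = -65*27 = -1755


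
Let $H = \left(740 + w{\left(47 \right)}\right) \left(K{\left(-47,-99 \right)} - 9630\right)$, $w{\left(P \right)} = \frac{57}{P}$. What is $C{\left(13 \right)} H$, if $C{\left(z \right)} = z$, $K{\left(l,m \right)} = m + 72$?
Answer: $- \frac{4373471817}{47} \approx -9.3053 \cdot 10^{7}$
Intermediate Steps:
$K{\left(l,m \right)} = 72 + m$
$H = - \frac{336420909}{47}$ ($H = \left(740 + \frac{57}{47}\right) \left(\left(72 - 99\right) - 9630\right) = \left(740 + 57 \cdot \frac{1}{47}\right) \left(-27 - 9630\right) = \left(740 + \frac{57}{47}\right) \left(-9657\right) = \frac{34837}{47} \left(-9657\right) = - \frac{336420909}{47} \approx -7.1579 \cdot 10^{6}$)
$C{\left(13 \right)} H = 13 \left(- \frac{336420909}{47}\right) = - \frac{4373471817}{47}$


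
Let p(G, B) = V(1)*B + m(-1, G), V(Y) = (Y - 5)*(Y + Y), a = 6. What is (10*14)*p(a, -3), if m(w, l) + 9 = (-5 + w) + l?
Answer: 2100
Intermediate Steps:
m(w, l) = -14 + l + w (m(w, l) = -9 + ((-5 + w) + l) = -9 + (-5 + l + w) = -14 + l + w)
V(Y) = 2*Y*(-5 + Y) (V(Y) = (-5 + Y)*(2*Y) = 2*Y*(-5 + Y))
p(G, B) = -15 + G - 8*B (p(G, B) = (2*1*(-5 + 1))*B + (-14 + G - 1) = (2*1*(-4))*B + (-15 + G) = -8*B + (-15 + G) = -15 + G - 8*B)
(10*14)*p(a, -3) = (10*14)*(-15 + 6 - 8*(-3)) = 140*(-15 + 6 + 24) = 140*15 = 2100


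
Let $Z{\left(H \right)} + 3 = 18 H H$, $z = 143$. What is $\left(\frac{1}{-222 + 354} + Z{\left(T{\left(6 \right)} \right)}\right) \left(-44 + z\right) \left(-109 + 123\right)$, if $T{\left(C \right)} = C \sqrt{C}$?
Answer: $\frac{10769241}{2} \approx 5.3846 \cdot 10^{6}$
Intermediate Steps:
$T{\left(C \right)} = C^{\frac{3}{2}}$
$Z{\left(H \right)} = -3 + 18 H^{2}$ ($Z{\left(H \right)} = -3 + 18 H H = -3 + 18 H^{2}$)
$\left(\frac{1}{-222 + 354} + Z{\left(T{\left(6 \right)} \right)}\right) \left(-44 + z\right) \left(-109 + 123\right) = \left(\frac{1}{-222 + 354} - \left(3 - 18 \left(6^{\frac{3}{2}}\right)^{2}\right)\right) \left(-44 + 143\right) \left(-109 + 123\right) = \left(\frac{1}{132} - \left(3 - 18 \left(6 \sqrt{6}\right)^{2}\right)\right) 99 \cdot 14 = \left(\frac{1}{132} + \left(-3 + 18 \cdot 216\right)\right) 1386 = \left(\frac{1}{132} + \left(-3 + 3888\right)\right) 1386 = \left(\frac{1}{132} + 3885\right) 1386 = \frac{512821}{132} \cdot 1386 = \frac{10769241}{2}$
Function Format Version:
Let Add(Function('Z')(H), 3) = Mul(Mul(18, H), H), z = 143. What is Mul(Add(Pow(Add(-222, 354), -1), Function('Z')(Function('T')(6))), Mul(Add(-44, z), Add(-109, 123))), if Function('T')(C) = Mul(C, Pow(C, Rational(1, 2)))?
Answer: Rational(10769241, 2) ≈ 5.3846e+6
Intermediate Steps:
Function('T')(C) = Pow(C, Rational(3, 2))
Function('Z')(H) = Add(-3, Mul(18, Pow(H, 2))) (Function('Z')(H) = Add(-3, Mul(Mul(18, H), H)) = Add(-3, Mul(18, Pow(H, 2))))
Mul(Add(Pow(Add(-222, 354), -1), Function('Z')(Function('T')(6))), Mul(Add(-44, z), Add(-109, 123))) = Mul(Add(Pow(Add(-222, 354), -1), Add(-3, Mul(18, Pow(Pow(6, Rational(3, 2)), 2)))), Mul(Add(-44, 143), Add(-109, 123))) = Mul(Add(Pow(132, -1), Add(-3, Mul(18, Pow(Mul(6, Pow(6, Rational(1, 2))), 2)))), Mul(99, 14)) = Mul(Add(Rational(1, 132), Add(-3, Mul(18, 216))), 1386) = Mul(Add(Rational(1, 132), Add(-3, 3888)), 1386) = Mul(Add(Rational(1, 132), 3885), 1386) = Mul(Rational(512821, 132), 1386) = Rational(10769241, 2)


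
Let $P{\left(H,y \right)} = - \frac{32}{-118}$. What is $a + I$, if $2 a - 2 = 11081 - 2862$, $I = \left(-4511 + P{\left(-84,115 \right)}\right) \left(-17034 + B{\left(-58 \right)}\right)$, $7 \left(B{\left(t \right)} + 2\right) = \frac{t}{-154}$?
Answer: $\frac{698246778253}{9086} \approx 7.6849 \cdot 10^{7}$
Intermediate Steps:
$B{\left(t \right)} = -2 - \frac{t}{1078}$ ($B{\left(t \right)} = -2 + \frac{t \frac{1}{-154}}{7} = -2 + \frac{t \left(- \frac{1}{154}\right)}{7} = -2 + \frac{\left(- \frac{1}{154}\right) t}{7} = -2 - \frac{t}{1078}$)
$P{\left(H,y \right)} = \frac{16}{59}$ ($P{\left(H,y \right)} = \left(-32\right) \left(- \frac{1}{118}\right) = \frac{16}{59}$)
$I = \frac{349104715125}{4543}$ ($I = \left(-4511 + \frac{16}{59}\right) \left(-17034 - \frac{1049}{539}\right) = - \frac{266133 \left(-17034 + \left(-2 + \frac{29}{539}\right)\right)}{59} = - \frac{266133 \left(-17034 - \frac{1049}{539}\right)}{59} = \left(- \frac{266133}{59}\right) \left(- \frac{9182375}{539}\right) = \frac{349104715125}{4543} \approx 7.6845 \cdot 10^{7}$)
$a = \frac{8221}{2}$ ($a = 1 + \frac{11081 - 2862}{2} = 1 + \frac{1}{2} \cdot 8219 = 1 + \frac{8219}{2} = \frac{8221}{2} \approx 4110.5$)
$a + I = \frac{8221}{2} + \frac{349104715125}{4543} = \frac{698246778253}{9086}$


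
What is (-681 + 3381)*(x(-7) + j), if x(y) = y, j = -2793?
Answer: -7560000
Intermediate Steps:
(-681 + 3381)*(x(-7) + j) = (-681 + 3381)*(-7 - 2793) = 2700*(-2800) = -7560000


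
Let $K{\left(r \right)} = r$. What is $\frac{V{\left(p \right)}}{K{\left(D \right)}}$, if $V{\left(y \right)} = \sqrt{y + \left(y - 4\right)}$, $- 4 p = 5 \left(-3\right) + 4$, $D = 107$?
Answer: $\frac{\sqrt{6}}{214} \approx 0.011446$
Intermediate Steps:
$p = \frac{11}{4}$ ($p = - \frac{5 \left(-3\right) + 4}{4} = - \frac{-15 + 4}{4} = \left(- \frac{1}{4}\right) \left(-11\right) = \frac{11}{4} \approx 2.75$)
$V{\left(y \right)} = \sqrt{-4 + 2 y}$ ($V{\left(y \right)} = \sqrt{y + \left(-4 + y\right)} = \sqrt{-4 + 2 y}$)
$\frac{V{\left(p \right)}}{K{\left(D \right)}} = \frac{\sqrt{-4 + 2 \cdot \frac{11}{4}}}{107} = \sqrt{-4 + \frac{11}{2}} \cdot \frac{1}{107} = \sqrt{\frac{3}{2}} \cdot \frac{1}{107} = \frac{\sqrt{6}}{2} \cdot \frac{1}{107} = \frac{\sqrt{6}}{214}$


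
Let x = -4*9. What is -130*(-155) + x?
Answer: 20114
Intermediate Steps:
x = -36
-130*(-155) + x = -130*(-155) - 36 = 20150 - 36 = 20114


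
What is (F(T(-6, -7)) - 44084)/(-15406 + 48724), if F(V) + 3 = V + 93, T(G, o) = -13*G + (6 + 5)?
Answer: -14635/11106 ≈ -1.3178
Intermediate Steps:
T(G, o) = 11 - 13*G (T(G, o) = -13*G + 11 = 11 - 13*G)
F(V) = 90 + V (F(V) = -3 + (V + 93) = -3 + (93 + V) = 90 + V)
(F(T(-6, -7)) - 44084)/(-15406 + 48724) = ((90 + (11 - 13*(-6))) - 44084)/(-15406 + 48724) = ((90 + (11 + 78)) - 44084)/33318 = ((90 + 89) - 44084)*(1/33318) = (179 - 44084)*(1/33318) = -43905*1/33318 = -14635/11106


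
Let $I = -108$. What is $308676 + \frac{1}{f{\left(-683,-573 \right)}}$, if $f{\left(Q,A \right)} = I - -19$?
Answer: $\frac{27472163}{89} \approx 3.0868 \cdot 10^{5}$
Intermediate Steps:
$f{\left(Q,A \right)} = -89$ ($f{\left(Q,A \right)} = -108 - -19 = -108 + 19 = -89$)
$308676 + \frac{1}{f{\left(-683,-573 \right)}} = 308676 + \frac{1}{-89} = 308676 - \frac{1}{89} = \frac{27472163}{89}$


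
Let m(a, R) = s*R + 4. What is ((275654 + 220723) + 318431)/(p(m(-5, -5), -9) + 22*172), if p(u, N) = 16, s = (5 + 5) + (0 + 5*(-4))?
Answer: 101851/475 ≈ 214.42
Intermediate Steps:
s = -10 (s = 10 + (0 - 20) = 10 - 20 = -10)
m(a, R) = 4 - 10*R (m(a, R) = -10*R + 4 = 4 - 10*R)
((275654 + 220723) + 318431)/(p(m(-5, -5), -9) + 22*172) = ((275654 + 220723) + 318431)/(16 + 22*172) = (496377 + 318431)/(16 + 3784) = 814808/3800 = 814808*(1/3800) = 101851/475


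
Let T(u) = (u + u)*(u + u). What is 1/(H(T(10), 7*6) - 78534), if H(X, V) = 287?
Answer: -1/78247 ≈ -1.2780e-5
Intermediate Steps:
T(u) = 4*u² (T(u) = (2*u)*(2*u) = 4*u²)
1/(H(T(10), 7*6) - 78534) = 1/(287 - 78534) = 1/(-78247) = -1/78247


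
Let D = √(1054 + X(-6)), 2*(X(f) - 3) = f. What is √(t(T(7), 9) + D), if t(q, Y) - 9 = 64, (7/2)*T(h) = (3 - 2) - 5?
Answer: √(73 + √1054) ≈ 10.270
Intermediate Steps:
T(h) = -8/7 (T(h) = 2*((3 - 2) - 5)/7 = 2*(1 - 5)/7 = (2/7)*(-4) = -8/7)
X(f) = 3 + f/2
t(q, Y) = 73 (t(q, Y) = 9 + 64 = 73)
D = √1054 (D = √(1054 + (3 + (½)*(-6))) = √(1054 + (3 - 3)) = √(1054 + 0) = √1054 ≈ 32.465)
√(t(T(7), 9) + D) = √(73 + √1054)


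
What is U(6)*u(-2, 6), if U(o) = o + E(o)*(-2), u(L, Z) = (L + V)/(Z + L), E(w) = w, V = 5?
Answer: -9/2 ≈ -4.5000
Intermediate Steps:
u(L, Z) = (5 + L)/(L + Z) (u(L, Z) = (L + 5)/(Z + L) = (5 + L)/(L + Z))
U(o) = -o (U(o) = o + o*(-2) = o - 2*o = -o)
U(6)*u(-2, 6) = (-1*6)*((5 - 2)/(-2 + 6)) = -6*3/4 = -9/2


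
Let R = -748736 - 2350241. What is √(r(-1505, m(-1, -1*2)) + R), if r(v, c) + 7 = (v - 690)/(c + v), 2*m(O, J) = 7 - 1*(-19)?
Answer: 9*I*√21291769889/746 ≈ 1760.4*I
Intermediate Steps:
m(O, J) = 13 (m(O, J) = (7 - 1*(-19))/2 = (7 + 19)/2 = (½)*26 = 13)
R = -3098977
r(v, c) = -7 + (-690 + v)/(c + v) (r(v, c) = -7 + (v - 690)/(c + v) = -7 + (-690 + v)/(c + v))
√(r(-1505, m(-1, -1*2)) + R) = √((-690 - 7*13 - 6*(-1505))/(13 - 1505) - 3098977) = √((-690 - 91 + 9030)/(-1492) - 3098977) = √(-1/1492*8249 - 3098977) = √(-8249/1492 - 3098977) = √(-4623681933/1492) = 9*I*√21291769889/746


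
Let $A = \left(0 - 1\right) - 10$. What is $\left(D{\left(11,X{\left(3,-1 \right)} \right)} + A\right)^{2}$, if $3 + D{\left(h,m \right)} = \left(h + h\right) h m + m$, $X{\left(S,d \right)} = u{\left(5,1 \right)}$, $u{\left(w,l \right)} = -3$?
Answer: $552049$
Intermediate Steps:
$X{\left(S,d \right)} = -3$
$A = -11$ ($A = -1 - 10 = -11$)
$D{\left(h,m \right)} = -3 + m + 2 m h^{2}$ ($D{\left(h,m \right)} = -3 + \left(\left(h + h\right) h m + m\right) = -3 + \left(2 h h m + m\right) = -3 + \left(2 h^{2} m + m\right) = -3 + \left(2 m h^{2} + m\right) = -3 + \left(m + 2 m h^{2}\right) = -3 + m + 2 m h^{2}$)
$\left(D{\left(11,X{\left(3,-1 \right)} \right)} + A\right)^{2} = \left(\left(-3 - 3 + 2 \left(-3\right) 11^{2}\right) - 11\right)^{2} = \left(\left(-3 - 3 + 2 \left(-3\right) 121\right) - 11\right)^{2} = \left(\left(-3 - 3 - 726\right) - 11\right)^{2} = \left(-732 - 11\right)^{2} = \left(-743\right)^{2} = 552049$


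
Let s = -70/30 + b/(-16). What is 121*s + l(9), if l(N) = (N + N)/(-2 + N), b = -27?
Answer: -25393/336 ≈ -75.574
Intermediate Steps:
l(N) = 2*N/(-2 + N) (l(N) = (2*N)/(-2 + N) = 2*N/(-2 + N))
s = -31/48 (s = -70/30 - 27/(-16) = -70*1/30 - 27*(-1/16) = -7/3 + 27/16 = -31/48 ≈ -0.64583)
121*s + l(9) = 121*(-31/48) + 2*9/(-2 + 9) = -3751/48 + 2*9/7 = -3751/48 + 2*9*(1/7) = -3751/48 + 18/7 = -25393/336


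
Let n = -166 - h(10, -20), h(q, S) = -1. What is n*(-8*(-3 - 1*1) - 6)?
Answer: -4290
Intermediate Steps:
n = -165 (n = -166 - 1*(-1) = -166 + 1 = -165)
n*(-8*(-3 - 1*1) - 6) = -165*(-8*(-3 - 1*1) - 6) = -165*(-8*(-3 - 1) - 6) = -165*(-8*(-4) - 6) = -165*(32 - 6) = -165*26 = -4290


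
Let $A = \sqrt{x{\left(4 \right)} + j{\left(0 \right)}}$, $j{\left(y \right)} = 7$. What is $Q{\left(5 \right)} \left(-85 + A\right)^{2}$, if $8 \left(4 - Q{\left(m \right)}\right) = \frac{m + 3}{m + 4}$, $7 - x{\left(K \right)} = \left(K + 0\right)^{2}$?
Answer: $\frac{252805}{9} - \frac{5950 i \sqrt{2}}{9} \approx 28089.0 - 934.95 i$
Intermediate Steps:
$x{\left(K \right)} = 7 - K^{2}$ ($x{\left(K \right)} = 7 - \left(K + 0\right)^{2} = 7 - K^{2}$)
$A = i \sqrt{2}$ ($A = \sqrt{\left(7 - 4^{2}\right) + 7} = \sqrt{\left(7 - 16\right) + 7} = \sqrt{-9 + 7} = \sqrt{-2} = i \sqrt{2} \approx 1.4142 i$)
$Q{\left(m \right)} = 4 - \frac{3 + m}{8 \left(4 + m\right)}$ ($Q{\left(m \right)} = 4 - \frac{\left(m + 3\right) \frac{1}{m + 4}}{8} = 4 - \frac{\left(3 + m\right) \frac{1}{4 + m}}{8} = 4 - \frac{\frac{1}{4 + m} \left(3 + m\right)}{8} = 4 - \frac{3 + m}{8 \left(4 + m\right)}$)
$Q{\left(5 \right)} \left(-85 + A\right)^{2} = \frac{125 + 31 \cdot 5}{8 \left(4 + 5\right)} \left(-85 + i \sqrt{2}\right)^{2} = \frac{125 + 155}{8 \cdot 9} \left(-85 + i \sqrt{2}\right)^{2} = \frac{1}{8} \cdot \frac{1}{9} \cdot 280 \left(-85 + i \sqrt{2}\right)^{2} = \frac{35 \left(-85 + i \sqrt{2}\right)^{2}}{9}$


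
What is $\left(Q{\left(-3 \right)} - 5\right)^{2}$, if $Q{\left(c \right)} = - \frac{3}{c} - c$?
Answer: $1$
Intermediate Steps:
$Q{\left(c \right)} = - c - \frac{3}{c}$
$\left(Q{\left(-3 \right)} - 5\right)^{2} = \left(\left(\left(-1\right) \left(-3\right) - \frac{3}{-3}\right) - 5\right)^{2} = \left(\left(3 - -1\right) - 5\right)^{2} = \left(\left(3 + 1\right) - 5\right)^{2} = \left(4 - 5\right)^{2} = \left(-1\right)^{2} = 1$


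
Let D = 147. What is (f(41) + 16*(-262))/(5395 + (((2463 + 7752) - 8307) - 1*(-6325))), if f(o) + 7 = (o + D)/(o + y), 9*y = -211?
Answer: -330875/1076612 ≈ -0.30733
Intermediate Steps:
y = -211/9 (y = (⅑)*(-211) = -211/9 ≈ -23.444)
f(o) = -7 + (147 + o)/(-211/9 + o) (f(o) = -7 + (o + 147)/(o - 211/9) = -7 + (147 + o)/(-211/9 + o))
(f(41) + 16*(-262))/(5395 + (((2463 + 7752) - 8307) - 1*(-6325))) = (2*(1400 - 27*41)/(-211 + 9*41) + 16*(-262))/(5395 + (((2463 + 7752) - 8307) - 1*(-6325))) = (2*(1400 - 1107)/(-211 + 369) - 4192)/(5395 + ((10215 - 8307) + 6325)) = (2*293/158 - 4192)/(5395 + (1908 + 6325)) = (2*(1/158)*293 - 4192)/(5395 + 8233) = (293/79 - 4192)/13628 = -330875/79*1/13628 = -330875/1076612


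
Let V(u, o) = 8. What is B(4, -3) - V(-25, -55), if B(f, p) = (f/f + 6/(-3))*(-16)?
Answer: 8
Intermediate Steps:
B(f, p) = 16 (B(f, p) = (1 + 6*(-⅓))*(-16) = (1 - 2)*(-16) = -1*(-16) = 16)
B(4, -3) - V(-25, -55) = 16 - 1*8 = 16 - 8 = 8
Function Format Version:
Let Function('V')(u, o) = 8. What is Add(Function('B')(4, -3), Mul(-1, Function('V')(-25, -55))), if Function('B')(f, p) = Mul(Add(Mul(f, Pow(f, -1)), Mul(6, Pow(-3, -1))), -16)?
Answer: 8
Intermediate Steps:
Function('B')(f, p) = 16 (Function('B')(f, p) = Mul(Add(1, Mul(6, Rational(-1, 3))), -16) = Mul(Add(1, -2), -16) = Mul(-1, -16) = 16)
Add(Function('B')(4, -3), Mul(-1, Function('V')(-25, -55))) = Add(16, Mul(-1, 8)) = Add(16, -8) = 8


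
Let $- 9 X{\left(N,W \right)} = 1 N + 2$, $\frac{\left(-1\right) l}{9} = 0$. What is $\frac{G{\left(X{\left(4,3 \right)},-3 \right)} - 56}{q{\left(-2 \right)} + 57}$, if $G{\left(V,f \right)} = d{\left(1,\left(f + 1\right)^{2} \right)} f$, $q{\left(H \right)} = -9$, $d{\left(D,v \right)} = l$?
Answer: $- \frac{7}{6} \approx -1.1667$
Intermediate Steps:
$l = 0$ ($l = \left(-9\right) 0 = 0$)
$d{\left(D,v \right)} = 0$
$X{\left(N,W \right)} = - \frac{2}{9} - \frac{N}{9}$ ($X{\left(N,W \right)} = - \frac{1 N + 2}{9} = - \frac{N + 2}{9} = - \frac{2 + N}{9} = - \frac{2}{9} - \frac{N}{9}$)
$G{\left(V,f \right)} = 0$ ($G{\left(V,f \right)} = 0 f = 0$)
$\frac{G{\left(X{\left(4,3 \right)},-3 \right)} - 56}{q{\left(-2 \right)} + 57} = \frac{0 - 56}{-9 + 57} = - \frac{56}{48} = \left(-56\right) \frac{1}{48} = - \frac{7}{6}$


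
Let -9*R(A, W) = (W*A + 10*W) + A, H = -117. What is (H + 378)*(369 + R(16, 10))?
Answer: 88305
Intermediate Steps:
R(A, W) = -10*W/9 - A/9 - A*W/9 (R(A, W) = -((W*A + 10*W) + A)/9 = -((A*W + 10*W) + A)/9 = -((10*W + A*W) + A)/9 = -(A + 10*W + A*W)/9 = -10*W/9 - A/9 - A*W/9)
(H + 378)*(369 + R(16, 10)) = (-117 + 378)*(369 + (-10/9*10 - ⅑*16 - ⅑*16*10)) = 261*(369 + (-100/9 - 16/9 - 160/9)) = 261*(369 - 92/3) = 261*(1015/3) = 88305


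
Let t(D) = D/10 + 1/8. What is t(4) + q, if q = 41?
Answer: 1661/40 ≈ 41.525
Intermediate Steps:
t(D) = 1/8 + D/10 (t(D) = D*(1/10) + 1*(1/8) = D/10 + 1/8 = 1/8 + D/10)
t(4) + q = (1/8 + (1/10)*4) + 41 = (1/8 + 2/5) + 41 = 21/40 + 41 = 1661/40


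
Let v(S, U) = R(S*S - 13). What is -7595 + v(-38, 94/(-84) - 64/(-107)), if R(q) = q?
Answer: -6164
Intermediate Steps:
v(S, U) = -13 + S**2 (v(S, U) = S*S - 13 = S**2 - 13 = -13 + S**2)
-7595 + v(-38, 94/(-84) - 64/(-107)) = -7595 + (-13 + (-38)**2) = -7595 + (-13 + 1444) = -7595 + 1431 = -6164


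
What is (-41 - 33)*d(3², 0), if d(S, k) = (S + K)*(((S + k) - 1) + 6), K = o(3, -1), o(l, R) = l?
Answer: -12432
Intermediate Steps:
K = 3
d(S, k) = (3 + S)*(5 + S + k) (d(S, k) = (S + 3)*(((S + k) - 1) + 6) = (3 + S)*((-1 + S + k) + 6) = (3 + S)*(5 + S + k))
(-41 - 33)*d(3², 0) = (-41 - 33)*(15 + (3²)² + 3*0 + 8*3² + 3²*0) = -74*(15 + 9² + 0 + 8*9 + 9*0) = -74*(15 + 81 + 0 + 72 + 0) = -74*168 = -12432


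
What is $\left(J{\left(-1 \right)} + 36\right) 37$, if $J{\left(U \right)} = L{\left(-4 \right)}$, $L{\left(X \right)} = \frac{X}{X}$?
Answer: $1369$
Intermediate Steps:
$L{\left(X \right)} = 1$
$J{\left(U \right)} = 1$
$\left(J{\left(-1 \right)} + 36\right) 37 = \left(1 + 36\right) 37 = 37 \cdot 37 = 1369$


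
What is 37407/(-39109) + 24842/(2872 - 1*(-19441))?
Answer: 3699551/23584841 ≈ 0.15686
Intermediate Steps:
37407/(-39109) + 24842/(2872 - 1*(-19441)) = 37407*(-1/39109) + 24842/(2872 + 19441) = -1011/1057 + 24842/22313 = 3699551/23584841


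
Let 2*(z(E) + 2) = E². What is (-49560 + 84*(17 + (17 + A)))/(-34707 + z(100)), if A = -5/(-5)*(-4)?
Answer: 15680/9903 ≈ 1.5834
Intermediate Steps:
z(E) = -2 + E²/2
A = -4 (A = -5*(-⅕)*(-4) = 1*(-4) = -4)
(-49560 + 84*(17 + (17 + A)))/(-34707 + z(100)) = (-49560 + 84*(17 + (17 - 4)))/(-34707 + (-2 + (½)*100²)) = (-49560 + 84*(17 + 13))/(-34707 + (-2 + (½)*10000)) = (-49560 + 84*30)/(-34707 + (-2 + 5000)) = (-49560 + 2520)/(-34707 + 4998) = -47040/(-29709) = -47040*(-1/29709) = 15680/9903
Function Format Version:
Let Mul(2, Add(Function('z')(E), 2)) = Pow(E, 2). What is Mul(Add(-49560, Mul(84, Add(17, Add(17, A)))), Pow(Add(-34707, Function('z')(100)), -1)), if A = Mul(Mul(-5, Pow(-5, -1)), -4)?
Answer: Rational(15680, 9903) ≈ 1.5834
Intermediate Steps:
Function('z')(E) = Add(-2, Mul(Rational(1, 2), Pow(E, 2)))
A = -4 (A = Mul(Mul(-5, Rational(-1, 5)), -4) = Mul(1, -4) = -4)
Mul(Add(-49560, Mul(84, Add(17, Add(17, A)))), Pow(Add(-34707, Function('z')(100)), -1)) = Mul(Add(-49560, Mul(84, Add(17, Add(17, -4)))), Pow(Add(-34707, Add(-2, Mul(Rational(1, 2), Pow(100, 2)))), -1)) = Mul(Add(-49560, Mul(84, Add(17, 13))), Pow(Add(-34707, Add(-2, Mul(Rational(1, 2), 10000))), -1)) = Mul(Add(-49560, Mul(84, 30)), Pow(Add(-34707, Add(-2, 5000)), -1)) = Mul(Add(-49560, 2520), Pow(Add(-34707, 4998), -1)) = Mul(-47040, Pow(-29709, -1)) = Mul(-47040, Rational(-1, 29709)) = Rational(15680, 9903)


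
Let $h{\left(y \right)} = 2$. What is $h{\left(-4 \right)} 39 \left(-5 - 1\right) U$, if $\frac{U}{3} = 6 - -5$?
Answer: $-15444$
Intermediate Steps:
$U = 33$ ($U = 3 \left(6 - -5\right) = 3 \left(6 + 5\right) = 3 \cdot 11 = 33$)
$h{\left(-4 \right)} 39 \left(-5 - 1\right) U = 2 \cdot 39 \left(-5 - 1\right) 33 = 78 \left(\left(-6\right) 33\right) = 78 \left(-198\right) = -15444$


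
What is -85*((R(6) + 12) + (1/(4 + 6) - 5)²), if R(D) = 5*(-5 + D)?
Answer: -69717/20 ≈ -3485.9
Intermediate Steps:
R(D) = -25 + 5*D
-85*((R(6) + 12) + (1/(4 + 6) - 5)²) = -85*(((-25 + 5*6) + 12) + (1/(4 + 6) - 5)²) = -85*(((-25 + 30) + 12) + (1/10 - 5)²) = -85*((5 + 12) + (⅒ - 5)²) = -85*(17 + (-49/10)²) = -85*(17 + 2401/100) = -85*4101/100 = -69717/20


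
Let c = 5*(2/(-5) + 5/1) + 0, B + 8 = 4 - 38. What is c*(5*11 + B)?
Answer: 299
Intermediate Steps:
B = -42 (B = -8 + (4 - 38) = -8 - 34 = -42)
c = 23 (c = 5*(2*(-1/5) + 5*1) + 0 = 5*(-2/5 + 5) + 0 = 5*(23/5) + 0 = 23 + 0 = 23)
c*(5*11 + B) = 23*(5*11 - 42) = 23*(55 - 42) = 23*13 = 299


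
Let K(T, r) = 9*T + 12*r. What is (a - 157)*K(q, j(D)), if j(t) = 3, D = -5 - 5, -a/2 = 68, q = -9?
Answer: 13185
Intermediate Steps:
a = -136 (a = -2*68 = -136)
D = -10
(a - 157)*K(q, j(D)) = (-136 - 157)*(9*(-9) + 12*3) = -293*(-81 + 36) = -293*(-45) = 13185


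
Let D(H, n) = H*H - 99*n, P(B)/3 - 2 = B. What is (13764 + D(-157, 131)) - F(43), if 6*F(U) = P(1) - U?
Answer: 76349/3 ≈ 25450.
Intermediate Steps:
P(B) = 6 + 3*B
D(H, n) = H² - 99*n
F(U) = 3/2 - U/6 (F(U) = ((6 + 3*1) - U)/6 = ((6 + 3) - U)/6 = (9 - U)/6 = 3/2 - U/6)
(13764 + D(-157, 131)) - F(43) = (13764 + ((-157)² - 99*131)) - (3/2 - ⅙*43) = (13764 + (24649 - 12969)) - (3/2 - 43/6) = (13764 + 11680) - 1*(-17/3) = 25444 + 17/3 = 76349/3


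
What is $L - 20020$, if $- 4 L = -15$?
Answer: $- \frac{80065}{4} \approx -20016.0$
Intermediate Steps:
$L = \frac{15}{4}$ ($L = \left(- \frac{1}{4}\right) \left(-15\right) = \frac{15}{4} \approx 3.75$)
$L - 20020 = \frac{15}{4} - 20020 = - \frac{80065}{4}$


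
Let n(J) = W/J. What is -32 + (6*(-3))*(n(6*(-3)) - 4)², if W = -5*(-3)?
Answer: -905/2 ≈ -452.50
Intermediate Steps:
W = 15
n(J) = 15/J
-32 + (6*(-3))*(n(6*(-3)) - 4)² = -32 + (6*(-3))*(15/((6*(-3))) - 4)² = -32 - 18*(15/(-18) - 4)² = -32 - 18*(15*(-1/18) - 4)² = -32 - 18*(-⅚ - 4)² = -32 - 18*(-29/6)² = -32 - 18*841/36 = -32 - 841/2 = -905/2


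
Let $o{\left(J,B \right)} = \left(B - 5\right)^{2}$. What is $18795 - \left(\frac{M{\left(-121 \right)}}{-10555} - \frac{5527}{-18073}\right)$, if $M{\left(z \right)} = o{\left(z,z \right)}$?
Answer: $\frac{3585572468888}{190760515} \approx 18796.0$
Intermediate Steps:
$o{\left(J,B \right)} = \left(-5 + B\right)^{2}$
$M{\left(z \right)} = \left(-5 + z\right)^{2}$
$18795 - \left(\frac{M{\left(-121 \right)}}{-10555} - \frac{5527}{-18073}\right) = 18795 - \left(\frac{\left(-5 - 121\right)^{2}}{-10555} - \frac{5527}{-18073}\right) = 18795 - \left(\left(-126\right)^{2} \left(- \frac{1}{10555}\right) - - \frac{5527}{18073}\right) = 18795 - \left(15876 \left(- \frac{1}{10555}\right) + \frac{5527}{18073}\right) = 18795 - \left(- \frac{15876}{10555} + \frac{5527}{18073}\right) = 18795 - - \frac{228589463}{190760515} = 18795 + \frac{228589463}{190760515} = \frac{3585572468888}{190760515}$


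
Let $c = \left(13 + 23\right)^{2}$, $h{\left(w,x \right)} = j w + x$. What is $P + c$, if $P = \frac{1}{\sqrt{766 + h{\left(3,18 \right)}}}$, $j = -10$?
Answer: $1296 + \frac{\sqrt{754}}{754} \approx 1296.0$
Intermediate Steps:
$h{\left(w,x \right)} = x - 10 w$ ($h{\left(w,x \right)} = - 10 w + x = x - 10 w$)
$c = 1296$ ($c = 36^{2} = 1296$)
$P = \frac{\sqrt{754}}{754}$ ($P = \frac{1}{\sqrt{766 + \left(18 - 30\right)}} = \frac{1}{\sqrt{766 - 12}} = \frac{1}{\sqrt{754}} = \frac{\sqrt{754}}{754} \approx 0.036418$)
$P + c = \frac{\sqrt{754}}{754} + 1296 = 1296 + \frac{\sqrt{754}}{754}$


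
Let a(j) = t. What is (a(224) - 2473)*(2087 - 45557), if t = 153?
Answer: 100850400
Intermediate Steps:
a(j) = 153
(a(224) - 2473)*(2087 - 45557) = (153 - 2473)*(2087 - 45557) = -2320*(-43470) = 100850400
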